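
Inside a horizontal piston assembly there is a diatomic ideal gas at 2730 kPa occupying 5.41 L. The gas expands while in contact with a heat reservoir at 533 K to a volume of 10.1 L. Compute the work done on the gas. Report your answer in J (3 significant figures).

W ≈ -9220 J

Isothermal: W = nRT ln(V₂/V₁) = P₁V₁ ln(V₂/V₁).
P₁V₁ = (2730 kPa)(5.41 L) = 14769 J.
W = 14769 × ln(10.1/5.41) = 14769 × 0.6243
W_by_gas = 9220 J; work on gas = −W_by = -9220 J.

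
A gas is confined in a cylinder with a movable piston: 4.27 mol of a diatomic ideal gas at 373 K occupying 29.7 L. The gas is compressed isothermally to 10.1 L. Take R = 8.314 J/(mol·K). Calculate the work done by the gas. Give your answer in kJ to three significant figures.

W ≈ -14.3 kJ

Isothermal: W = nRT ln(V₂/V₁).
W = (4.27)(8.314)(373) × ln(10.1/29.7)
  = 13242 × -1.079
W_by_gas = -14283 J.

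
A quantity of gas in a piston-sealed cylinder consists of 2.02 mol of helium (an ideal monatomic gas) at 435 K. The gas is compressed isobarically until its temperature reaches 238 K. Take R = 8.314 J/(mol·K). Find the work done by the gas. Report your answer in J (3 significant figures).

W ≈ -3310 J

Isobaric: W = P ΔV = nR ΔT.
W = (2.02)(8.314)(238 − 435) = -3308 J.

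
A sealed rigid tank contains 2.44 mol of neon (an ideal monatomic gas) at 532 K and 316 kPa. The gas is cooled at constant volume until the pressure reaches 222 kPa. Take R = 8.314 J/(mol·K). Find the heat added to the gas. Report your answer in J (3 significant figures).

Q ≈ -4820 J

Constant volume ⇒ W = 0, so Q = ΔU = nCᵥΔT with Cᵥ = 3R/2 = 12.47 J/(mol·K).
At constant V, T₂/T₁ = P₂/P₁ ⇒ ΔT = T₁(P₂/P₁ − 1) = 532·(222/316 − 1) = -158.3 K.
ΔU = (2.44)(12.47)(-158.3) = -4816 J.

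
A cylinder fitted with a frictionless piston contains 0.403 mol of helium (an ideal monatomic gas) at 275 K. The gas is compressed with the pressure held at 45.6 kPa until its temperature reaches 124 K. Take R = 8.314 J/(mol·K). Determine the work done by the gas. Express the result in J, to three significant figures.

W ≈ -506 J

Isobaric: W = P ΔV = nR ΔT.
W = (0.403)(8.314)(124 − 275) = -505.9 J.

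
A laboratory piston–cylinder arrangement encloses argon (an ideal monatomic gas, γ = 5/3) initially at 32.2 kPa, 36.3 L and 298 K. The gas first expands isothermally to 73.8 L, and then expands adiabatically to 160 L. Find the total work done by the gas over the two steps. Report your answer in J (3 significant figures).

W_total ≈ 1540 J

Step 1 (isothermal): W = P₁V₁ ln(V₂/V₁) = (1169) ln(73.8/36.3) = 829.4 J.
After step 1: P = 15.84 kPa, V = 73.8 L, T = 298 K.
Step 2 (adiabatic): W = (P₁V₁ − P₂V₂)/(γ−1) = (1169 − 697.8)/0.667 = 706.6 J.
W_total = 829.4 + 706.6 = 1536 J.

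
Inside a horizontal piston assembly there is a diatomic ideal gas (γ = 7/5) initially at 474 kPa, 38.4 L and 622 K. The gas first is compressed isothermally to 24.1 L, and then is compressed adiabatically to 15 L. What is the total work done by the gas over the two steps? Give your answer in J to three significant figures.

Step 1 (isothermal): W = P₁V₁ ln(V₂/V₁) = (18202) ln(24.1/38.4) = -8479 J.
After step 1: P = 755.3 kPa, V = 24.1 L, T = 622 K.
Step 2 (adiabatic): W = (P₁V₁ − P₂V₂)/(γ−1) = (18202 − 22003)/0.4 = -9503 J.
W_total = -8479 − 9503 = -17982 J.

W_total ≈ -18000 J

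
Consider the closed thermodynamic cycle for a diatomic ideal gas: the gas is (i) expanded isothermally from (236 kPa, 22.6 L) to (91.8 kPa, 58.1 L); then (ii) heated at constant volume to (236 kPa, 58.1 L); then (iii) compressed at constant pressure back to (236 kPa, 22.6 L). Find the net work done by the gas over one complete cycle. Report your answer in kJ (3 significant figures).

W_net ≈ -3.34 kJ

Leg (i): W = PᵢVᵢ ln(V_f/Vᵢ) = (5334) ln(58.1/22.6) = 5036 J.
Leg (ii): W = 0.
Leg (iii): W = PΔV = (236)(22.6 − 58.1) = -8378 J.
W_net = 5036 − 8378 = -3342 J.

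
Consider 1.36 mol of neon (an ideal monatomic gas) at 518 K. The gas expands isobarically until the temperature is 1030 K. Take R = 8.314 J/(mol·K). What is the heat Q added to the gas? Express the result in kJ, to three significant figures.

Q ≈ 14.5 kJ

Isobaric: W = nRΔT = (1.36)(8.314)(512) = 5789 J.
ΔU = nCᵥΔT with Cᵥ = 3R/2: ΔU = (1.36)(12.47)(512) = 8684 J.
Q = ΔU + W = 8684 + 5789 = 14473 J.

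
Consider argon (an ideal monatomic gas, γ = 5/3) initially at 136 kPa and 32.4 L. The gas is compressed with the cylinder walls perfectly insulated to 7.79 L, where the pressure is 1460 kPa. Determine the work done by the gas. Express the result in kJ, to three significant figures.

Adiabatic: W = (P₁V₁ − P₂V₂)/(γ − 1) with γ = 5/3.
P₁V₁ = 4406 J, P₂V₂ = 11373 J.
W = (4406 − 11373) / 0.6667 = -10450 J.

W ≈ -10.5 kJ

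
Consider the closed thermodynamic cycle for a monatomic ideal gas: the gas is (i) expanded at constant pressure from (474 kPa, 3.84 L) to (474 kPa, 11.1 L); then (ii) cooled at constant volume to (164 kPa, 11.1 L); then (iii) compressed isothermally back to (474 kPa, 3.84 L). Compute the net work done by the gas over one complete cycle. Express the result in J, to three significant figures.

Leg (i): W = PΔV = (474)(11.1 − 3.84) = 3441 J.
Leg (ii): W = 0.
Leg (iii): W = PᵢVᵢ ln(V_f/Vᵢ) = (1820) ln(3.84/11.1) = -1932 J.
W_net = 3441 − 1932 = 1509 J.

W_net ≈ 1510 J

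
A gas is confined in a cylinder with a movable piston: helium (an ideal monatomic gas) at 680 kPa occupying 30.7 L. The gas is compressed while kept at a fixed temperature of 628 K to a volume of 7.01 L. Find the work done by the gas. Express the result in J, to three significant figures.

W ≈ -30800 J

Isothermal: W = nRT ln(V₂/V₁) = P₁V₁ ln(V₂/V₁).
P₁V₁ = (680 kPa)(30.7 L) = 20876 J.
W = 20876 × ln(7.01/30.7) = 20876 × -1.477
W_by_gas = -30832 J.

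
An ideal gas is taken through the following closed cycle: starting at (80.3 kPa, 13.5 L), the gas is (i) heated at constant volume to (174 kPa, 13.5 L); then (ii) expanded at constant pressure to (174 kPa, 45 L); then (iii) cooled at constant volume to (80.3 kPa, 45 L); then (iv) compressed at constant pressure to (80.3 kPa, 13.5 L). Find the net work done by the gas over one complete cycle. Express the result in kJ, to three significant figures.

W_net ≈ 2.95 kJ

Constant-volume legs do no work.
W(ii) = (174)(45 − 13.5) = 5481 J; W(iv) = (80.3)(13.5 − 45) = -2529 J.
W_net = 5481 − 2529 = 2952 J (the clockwise enclosed area).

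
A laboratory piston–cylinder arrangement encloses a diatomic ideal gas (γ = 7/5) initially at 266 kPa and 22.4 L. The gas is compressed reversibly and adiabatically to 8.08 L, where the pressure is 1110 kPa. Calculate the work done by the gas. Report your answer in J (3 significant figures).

Adiabatic: W = (P₁V₁ − P₂V₂)/(γ − 1) with γ = 7/5.
P₁V₁ = 5958 J, P₂V₂ = 8969 J.
W = (5958 − 8969) / 0.4 = -7526 J.

W ≈ -7530 J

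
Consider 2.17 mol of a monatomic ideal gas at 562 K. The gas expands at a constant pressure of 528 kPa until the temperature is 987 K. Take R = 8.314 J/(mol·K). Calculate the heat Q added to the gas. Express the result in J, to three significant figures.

Isobaric: W = nRΔT = (2.17)(8.314)(425) = 7668 J.
ΔU = nCᵥΔT with Cᵥ = 3R/2: ΔU = (2.17)(12.47)(425) = 11501 J.
Q = ΔU + W = 11501 + 7668 = 19169 J.

Q ≈ 19200 J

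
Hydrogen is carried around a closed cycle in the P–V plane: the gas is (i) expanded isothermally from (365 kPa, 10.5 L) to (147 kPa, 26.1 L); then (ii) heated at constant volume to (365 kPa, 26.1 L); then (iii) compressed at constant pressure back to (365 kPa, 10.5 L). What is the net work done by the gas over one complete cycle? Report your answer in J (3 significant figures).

Leg (i): W = PᵢVᵢ ln(V_f/Vᵢ) = (3832) ln(26.1/10.5) = 3490 J.
Leg (ii): W = 0.
Leg (iii): W = PΔV = (365)(10.5 − 26.1) = -5694 J.
W_net = 3490 − 5694 = -2204 J.

W_net ≈ -2200 J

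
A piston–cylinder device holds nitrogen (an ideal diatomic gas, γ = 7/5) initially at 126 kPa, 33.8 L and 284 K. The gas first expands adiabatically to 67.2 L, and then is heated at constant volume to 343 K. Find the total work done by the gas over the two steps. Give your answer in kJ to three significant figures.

W_total ≈ 2.56 kJ

Step 1 (adiabatic): W = (P₁V₁ − P₂V₂)/(γ−1) = (4259 − 3235)/0.4 = 2559 J.
Step 2 (isochoric): W = 0 (constant volume).
W_total = 2559 + 0 = 2559 J.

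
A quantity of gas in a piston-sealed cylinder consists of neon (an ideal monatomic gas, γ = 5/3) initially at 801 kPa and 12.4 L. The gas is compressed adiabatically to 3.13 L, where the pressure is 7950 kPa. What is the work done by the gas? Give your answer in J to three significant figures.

Adiabatic: W = (P₁V₁ − P₂V₂)/(γ − 1) with γ = 5/3.
P₁V₁ = 9932 J, P₂V₂ = 24884 J.
W = (9932 − 24884) / 0.6667 = -22427 J.

W ≈ -22400 J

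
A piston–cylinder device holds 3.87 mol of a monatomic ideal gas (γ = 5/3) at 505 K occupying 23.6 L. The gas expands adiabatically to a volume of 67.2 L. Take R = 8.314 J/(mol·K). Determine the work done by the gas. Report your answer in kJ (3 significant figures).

W ≈ 12.2 kJ

Adiabatic: TV^(γ−1) = const with γ = 5/3.
T₂ = T₁ (V₁/V₂)^(γ−1) = 505 × (23.6/67.2)^0.667 = 505 × 0.4978 = 251.4 K.
W_by = nCᵥ(T₁ − T₂) = (3.87)(12.47)(505 − 251.4) = 12241 J.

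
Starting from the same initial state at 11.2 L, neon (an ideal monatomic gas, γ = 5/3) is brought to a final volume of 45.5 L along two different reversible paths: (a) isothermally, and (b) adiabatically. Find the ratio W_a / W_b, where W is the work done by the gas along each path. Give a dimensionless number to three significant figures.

Path (a) isothermal: W = P₁V₁ ln(V₂/V₁) → W_a/(P₁V₁) = 1.402.
Path (b) adiabatic: W = P₁V₁(1 − (V₁/V₂)^(γ−1))/(γ−1) → W_b/(P₁V₁) = 0.9108.
W_a / W_b = 1.402 / 0.9108 = 1.539.

W_a / W_b ≈ 1.54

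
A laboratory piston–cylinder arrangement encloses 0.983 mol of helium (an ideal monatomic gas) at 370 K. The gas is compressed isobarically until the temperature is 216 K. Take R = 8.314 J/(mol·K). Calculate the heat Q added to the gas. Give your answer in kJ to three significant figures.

Q ≈ -3.15 kJ

Isobaric: W = nRΔT = (0.983)(8.314)(-154) = -1259 J.
ΔU = nCᵥΔT with Cᵥ = 3R/2: ΔU = (0.983)(12.47)(-154) = -1888 J.
Q = ΔU + W = -1888 − 1259 = -3146 J.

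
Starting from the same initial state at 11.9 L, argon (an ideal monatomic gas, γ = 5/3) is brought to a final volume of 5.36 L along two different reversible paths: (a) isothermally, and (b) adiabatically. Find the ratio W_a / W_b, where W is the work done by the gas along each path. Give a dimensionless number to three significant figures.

Path (a) isothermal: W = P₁V₁ ln(V₂/V₁) → W_a/(P₁V₁) = -0.7976.
Path (b) adiabatic: W = P₁V₁(1 − (V₁/V₂)^(γ−1))/(γ−1) → W_b/(P₁V₁) = -1.053.
W_a / W_b = -0.7976 / -1.053 = 0.7576.

W_a / W_b ≈ 0.758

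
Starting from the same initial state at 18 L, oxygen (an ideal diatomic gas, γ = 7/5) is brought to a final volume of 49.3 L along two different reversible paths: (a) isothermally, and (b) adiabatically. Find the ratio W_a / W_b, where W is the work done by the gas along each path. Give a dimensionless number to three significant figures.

W_a / W_b ≈ 1.22

Path (a) isothermal: W = P₁V₁ ln(V₂/V₁) → W_a/(P₁V₁) = 1.008.
Path (b) adiabatic: W = P₁V₁(1 − (V₁/V₂)^(γ−1))/(γ−1) → W_b/(P₁V₁) = 0.8293.
W_a / W_b = 1.008 / 0.8293 = 1.215.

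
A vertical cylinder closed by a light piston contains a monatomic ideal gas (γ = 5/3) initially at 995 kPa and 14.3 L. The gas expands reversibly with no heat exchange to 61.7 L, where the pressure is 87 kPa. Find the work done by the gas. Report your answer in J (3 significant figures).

W ≈ 13300 J

Adiabatic: W = (P₁V₁ − P₂V₂)/(γ − 1) with γ = 5/3.
P₁V₁ = 14228 J, P₂V₂ = 5368 J.
W = (14228 − 5368) / 0.6667 = 13291 J.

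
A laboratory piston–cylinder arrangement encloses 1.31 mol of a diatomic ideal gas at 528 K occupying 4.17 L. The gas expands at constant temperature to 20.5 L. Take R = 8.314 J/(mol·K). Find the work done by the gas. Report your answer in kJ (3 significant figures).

W ≈ 9.16 kJ

Isothermal: W = nRT ln(V₂/V₁).
W = (1.31)(8.314)(528) × ln(20.5/4.17)
  = 5751 × 1.593
W_by_gas = 9158 J.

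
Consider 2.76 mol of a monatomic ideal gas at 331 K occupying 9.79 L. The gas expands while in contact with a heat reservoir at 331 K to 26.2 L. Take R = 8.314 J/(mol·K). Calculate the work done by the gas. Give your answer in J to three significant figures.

Isothermal: W = nRT ln(V₂/V₁).
W = (2.76)(8.314)(331) × ln(26.2/9.79)
  = 7595 × 0.9844
W_by_gas = 7477 J.

W ≈ 7480 J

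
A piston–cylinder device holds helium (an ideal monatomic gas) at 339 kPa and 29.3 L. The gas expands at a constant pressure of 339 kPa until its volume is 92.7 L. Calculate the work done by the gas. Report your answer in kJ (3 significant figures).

Isobaric: W = P ΔV.
W = (339 kPa)(92.7 − 29.3 L) = (339)(63.4) = 21493 J.

W ≈ 21.5 kJ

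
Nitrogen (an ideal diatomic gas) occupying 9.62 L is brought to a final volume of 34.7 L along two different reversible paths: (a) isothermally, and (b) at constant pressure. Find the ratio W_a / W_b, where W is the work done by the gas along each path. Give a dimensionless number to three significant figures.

W_a / W_b ≈ 0.492

Path (a) isothermal: W = P₁V₁ ln(V₂/V₁) → W_a/(P₁V₁) = 1.283.
Path (b) isobaric: W = P₁(V₂ − V₁) → W_b/(P₁V₁) = 2.607.
W_a / W_b = 1.283 / 2.607 = 0.4921.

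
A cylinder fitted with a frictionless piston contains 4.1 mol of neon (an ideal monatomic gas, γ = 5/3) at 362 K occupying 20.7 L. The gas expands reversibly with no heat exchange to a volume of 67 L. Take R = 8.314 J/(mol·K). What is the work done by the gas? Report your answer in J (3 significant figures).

W ≈ 10100 J

Adiabatic: TV^(γ−1) = const with γ = 5/3.
T₂ = T₁ (V₁/V₂)^(γ−1) = 362 × (20.7/67)^0.667 = 362 × 0.457 = 165.4 K.
W_by = nCᵥ(T₁ − T₂) = (4.1)(12.47)(362 − 165.4) = 10050 J.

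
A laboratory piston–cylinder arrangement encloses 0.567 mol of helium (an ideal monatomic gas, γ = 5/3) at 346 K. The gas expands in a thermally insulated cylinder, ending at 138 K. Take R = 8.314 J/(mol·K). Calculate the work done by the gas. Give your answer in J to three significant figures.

W ≈ 1470 J

Adiabatic ⇒ Q = 0, so W_by = −ΔU = nCᵥ(T₁ − T₂).
Cᵥ = 3R/2 = 12.47 J/(mol·K).
W = (0.567)(12.47)(346 − 138) = 1471 J.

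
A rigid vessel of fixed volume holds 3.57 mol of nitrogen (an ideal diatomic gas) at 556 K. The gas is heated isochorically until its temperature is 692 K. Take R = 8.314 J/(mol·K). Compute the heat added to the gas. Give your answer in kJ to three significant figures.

Q ≈ 10.1 kJ

Constant volume ⇒ W = 0, so Q = ΔU = nCᵥΔT with Cᵥ = 5R/2 = 20.79 J/(mol·K).
ΔU = (3.57)(20.79)(692 − 556) = 10092 J.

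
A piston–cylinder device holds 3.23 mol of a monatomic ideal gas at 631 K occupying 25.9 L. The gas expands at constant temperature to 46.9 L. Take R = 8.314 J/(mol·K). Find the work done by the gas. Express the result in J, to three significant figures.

Isothermal: W = nRT ln(V₂/V₁).
W = (3.23)(8.314)(631) × ln(46.9/25.9)
  = 16945 × 0.5938
W_by_gas = 10062 J.

W ≈ 10100 J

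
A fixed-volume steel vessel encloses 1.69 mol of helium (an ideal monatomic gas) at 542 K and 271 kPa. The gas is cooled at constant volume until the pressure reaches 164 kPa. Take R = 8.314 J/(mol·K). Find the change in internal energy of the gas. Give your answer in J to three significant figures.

Constant volume ⇒ W = 0, so Q = ΔU = nCᵥΔT with Cᵥ = 3R/2 = 12.47 J/(mol·K).
At constant V, T₂/T₁ = P₂/P₁ ⇒ ΔT = T₁(P₂/P₁ − 1) = 542·(164/271 − 1) = -214 K.
ΔU = (1.69)(12.47)(-214) = -4510 J.

ΔU ≈ -4510 J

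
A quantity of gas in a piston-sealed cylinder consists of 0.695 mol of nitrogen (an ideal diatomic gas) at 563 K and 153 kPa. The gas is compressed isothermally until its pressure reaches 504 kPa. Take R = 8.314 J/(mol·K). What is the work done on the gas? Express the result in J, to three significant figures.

Isothermal process: W = nRT ln(V₂/V₁) = nRT ln(P₁/P₂).
W = (0.695)(8.314)(563) × ln(153/504)
  = 3253 × ln(0.3036) = 3253 × -1.192
W_by_gas = -3878 J; work on gas = −W_by = 3878 J.

W ≈ 3880 J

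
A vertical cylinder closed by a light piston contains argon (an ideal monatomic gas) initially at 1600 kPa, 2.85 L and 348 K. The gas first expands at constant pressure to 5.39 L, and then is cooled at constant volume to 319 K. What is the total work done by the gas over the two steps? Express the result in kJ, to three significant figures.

W_total ≈ 4.06 kJ

Step 1 (isobaric): W = PΔV = (1600 kPa)(5.39 − 2.85 L) = 4064 J.
Step 2 (isochoric): W = 0 (constant volume).
W_total = 4064 + 0 = 4064 J.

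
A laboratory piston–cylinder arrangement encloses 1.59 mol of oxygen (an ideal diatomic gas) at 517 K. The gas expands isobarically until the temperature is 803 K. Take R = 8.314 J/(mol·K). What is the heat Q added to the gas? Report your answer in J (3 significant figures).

Q ≈ 13200 J

Isobaric: W = nRΔT = (1.59)(8.314)(286) = 3781 J.
ΔU = nCᵥΔT with Cᵥ = 5R/2: ΔU = (1.59)(20.79)(286) = 9452 J.
Q = ΔU + W = 9452 + 3781 = 13232 J.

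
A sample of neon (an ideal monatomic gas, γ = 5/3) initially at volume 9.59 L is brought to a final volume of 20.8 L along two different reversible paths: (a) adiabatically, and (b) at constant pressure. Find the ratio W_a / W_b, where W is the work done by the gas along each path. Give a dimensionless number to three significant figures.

Path (a) adiabatic: W = P₁V₁(1 − (V₁/V₂)^(γ−1))/(γ−1) → W_a/(P₁V₁) = 0.6048.
Path (b) isobaric: W = P₁(V₂ − V₁) → W_b/(P₁V₁) = 1.169.
W_a / W_b = 0.6048 / 1.169 = 0.5174.

W_a / W_b ≈ 0.517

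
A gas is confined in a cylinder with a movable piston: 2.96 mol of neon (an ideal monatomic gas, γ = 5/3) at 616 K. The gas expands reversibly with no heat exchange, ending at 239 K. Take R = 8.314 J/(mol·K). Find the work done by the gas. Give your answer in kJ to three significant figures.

Adiabatic ⇒ Q = 0, so W_by = −ΔU = nCᵥ(T₁ − T₂).
Cᵥ = 3R/2 = 12.47 J/(mol·K).
W = (2.96)(12.47)(616 − 239) = 13917 J.

W ≈ 13.9 kJ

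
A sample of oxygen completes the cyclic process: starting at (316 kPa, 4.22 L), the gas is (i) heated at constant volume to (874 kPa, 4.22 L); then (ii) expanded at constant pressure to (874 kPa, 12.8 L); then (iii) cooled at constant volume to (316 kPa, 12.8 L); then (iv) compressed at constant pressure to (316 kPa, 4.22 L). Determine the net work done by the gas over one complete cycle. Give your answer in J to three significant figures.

Constant-volume legs do no work.
W(ii) = (874)(12.8 − 4.22) = 7499 J; W(iv) = (316)(4.22 − 12.8) = -2711 J.
W_net = 7499 − 2711 = 4788 J (the clockwise enclosed area).

W_net ≈ 4790 J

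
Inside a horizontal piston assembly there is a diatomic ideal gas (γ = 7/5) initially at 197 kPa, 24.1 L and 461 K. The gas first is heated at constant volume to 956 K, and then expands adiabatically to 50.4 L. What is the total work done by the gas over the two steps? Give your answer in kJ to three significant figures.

Step 1 (isochoric): W = 0 (constant volume).
After step 1: P = 408.5 kPa (V unchanged).
Step 2 (adiabatic): W = (P₁V₁ − P₂V₂)/(γ−1) = (9846 − 7330)/0.4 = 6290 J.
W_total = 0 + 6290 = 6290 J.

W_total ≈ 6.29 kJ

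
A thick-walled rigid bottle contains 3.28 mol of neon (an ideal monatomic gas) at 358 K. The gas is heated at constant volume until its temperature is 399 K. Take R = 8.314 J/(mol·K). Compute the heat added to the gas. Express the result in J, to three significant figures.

Q ≈ 1680 J

Constant volume ⇒ W = 0, so Q = ΔU = nCᵥΔT with Cᵥ = 3R/2 = 12.47 J/(mol·K).
ΔU = (3.28)(12.47)(399 − 358) = 1677 J.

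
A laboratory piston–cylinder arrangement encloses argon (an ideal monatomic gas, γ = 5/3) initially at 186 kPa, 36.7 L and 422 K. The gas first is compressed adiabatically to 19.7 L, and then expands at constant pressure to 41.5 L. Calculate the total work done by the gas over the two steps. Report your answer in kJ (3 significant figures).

Step 1 (adiabatic): W = (P₁V₁ − P₂V₂)/(γ−1) = (6826 − 10335)/0.667 = -5263 J.
After step 1: P = 524.6 kPa, V = 19.7 L, T = 638.9 K.
Step 2 (isobaric): W = PΔV = (524.6 kPa)(41.5 − 19.7 L) = 11437 J.
W_total = -5263 + 11437 = 6173 J.

W_total ≈ 6.17 kJ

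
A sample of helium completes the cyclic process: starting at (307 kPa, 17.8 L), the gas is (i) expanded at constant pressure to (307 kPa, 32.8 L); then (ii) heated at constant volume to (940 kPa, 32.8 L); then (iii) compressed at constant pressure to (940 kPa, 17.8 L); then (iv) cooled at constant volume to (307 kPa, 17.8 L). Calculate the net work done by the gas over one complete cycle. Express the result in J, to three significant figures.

W_net ≈ -9490 J

Constant-volume legs do no work.
W(i) = (307)(32.8 − 17.8) = 4605 J; W(iii) = (940)(17.8 − 32.8) = -14100 J.
W_net = 4605 − 14100 = -9495 J (the counter-clockwise enclosed area).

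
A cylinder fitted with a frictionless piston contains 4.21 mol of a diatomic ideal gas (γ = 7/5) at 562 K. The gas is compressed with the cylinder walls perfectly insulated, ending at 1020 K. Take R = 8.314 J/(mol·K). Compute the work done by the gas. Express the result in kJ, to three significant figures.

W ≈ -40.1 kJ

Adiabatic ⇒ Q = 0, so W_by = −ΔU = nCᵥ(T₁ − T₂).
Cᵥ = 5R/2 = 20.79 J/(mol·K).
W = (4.21)(20.79)(562 − 1020) = -40077 J.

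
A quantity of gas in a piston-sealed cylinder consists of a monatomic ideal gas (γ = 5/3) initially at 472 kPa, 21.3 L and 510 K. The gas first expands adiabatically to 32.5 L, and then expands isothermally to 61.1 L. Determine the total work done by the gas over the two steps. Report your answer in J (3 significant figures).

W_total ≈ 8490 J

Step 1 (adiabatic): W = (P₁V₁ − P₂V₂)/(γ−1) = (10054 − 7586)/0.667 = 3702 J.
After step 1: P = 233.4 kPa, V = 32.5 L, T = 384.8 K.
Step 2 (isothermal): W = P₁V₁ ln(V₂/V₁) = (7586) ln(61.1/32.5) = 4789 J.
W_total = 3702 + 4789 = 8491 J.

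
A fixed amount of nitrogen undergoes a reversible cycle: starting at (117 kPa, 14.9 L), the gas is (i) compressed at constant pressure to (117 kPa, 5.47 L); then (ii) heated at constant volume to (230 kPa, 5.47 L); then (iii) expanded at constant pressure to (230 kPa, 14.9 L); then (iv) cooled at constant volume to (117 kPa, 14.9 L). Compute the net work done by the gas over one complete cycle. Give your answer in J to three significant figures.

W_net ≈ 1070 J

Constant-volume legs do no work.
W(i) = (117)(5.47 − 14.9) = -1103 J; W(iii) = (230)(14.9 − 5.47) = 2169 J.
W_net = -1103 + 2169 = 1066 J (the clockwise enclosed area).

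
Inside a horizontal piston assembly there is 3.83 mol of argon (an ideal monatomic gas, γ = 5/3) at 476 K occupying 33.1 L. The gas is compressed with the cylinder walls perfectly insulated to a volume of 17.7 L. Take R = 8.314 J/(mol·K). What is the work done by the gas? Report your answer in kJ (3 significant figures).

W ≈ -11.8 kJ

Adiabatic: TV^(γ−1) = const with γ = 5/3.
T₂ = T₁ (V₁/V₂)^(γ−1) = 476 × (33.1/17.7)^0.667 = 476 × 1.518 = 722.5 K.
W_by = nCᵥ(T₁ − T₂) = (3.83)(12.47)(476 − 722.5) = -11774 J.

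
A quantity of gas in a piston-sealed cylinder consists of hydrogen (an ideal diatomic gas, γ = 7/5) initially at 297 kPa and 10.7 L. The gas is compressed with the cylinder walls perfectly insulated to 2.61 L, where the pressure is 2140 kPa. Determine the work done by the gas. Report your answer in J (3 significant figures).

Adiabatic: W = (P₁V₁ − P₂V₂)/(γ − 1) with γ = 7/5.
P₁V₁ = 3178 J, P₂V₂ = 5585 J.
W = (3178 − 5585) / 0.4 = -6019 J.

W ≈ -6020 J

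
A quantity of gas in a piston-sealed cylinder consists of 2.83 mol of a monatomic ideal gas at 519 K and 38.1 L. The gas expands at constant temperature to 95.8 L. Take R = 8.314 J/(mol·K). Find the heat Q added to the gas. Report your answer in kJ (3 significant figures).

Q ≈ 11.3 kJ

Isothermal ⇒ ΔU = 0, so Q = W = nRT ln(V₂/V₁).
Q = (2.83)(8.314)(519) ln(95.8/38.1) = 12211 × 0.922 = 11259 J.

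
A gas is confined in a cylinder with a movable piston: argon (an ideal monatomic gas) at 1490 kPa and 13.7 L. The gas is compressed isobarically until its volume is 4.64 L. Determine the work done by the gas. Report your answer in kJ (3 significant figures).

W ≈ -13.5 kJ

Isobaric: W = P ΔV.
W = (1490 kPa)(4.64 − 13.7 L) = (1490)(-9.06) = -13499 J.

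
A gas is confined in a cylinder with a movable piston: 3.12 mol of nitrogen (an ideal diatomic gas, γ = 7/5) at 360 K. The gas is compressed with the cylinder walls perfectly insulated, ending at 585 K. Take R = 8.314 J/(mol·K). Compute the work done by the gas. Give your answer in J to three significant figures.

Adiabatic ⇒ Q = 0, so W_by = −ΔU = nCᵥ(T₁ − T₂).
Cᵥ = 5R/2 = 20.79 J/(mol·K).
W = (3.12)(20.79)(360 − 585) = -14591 J.

W ≈ -14600 J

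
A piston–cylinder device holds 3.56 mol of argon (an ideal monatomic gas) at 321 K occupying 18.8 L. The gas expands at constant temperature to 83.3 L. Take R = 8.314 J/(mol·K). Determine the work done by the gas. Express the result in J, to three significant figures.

W ≈ 14100 J

Isothermal: W = nRT ln(V₂/V₁).
W = (3.56)(8.314)(321) × ln(83.3/18.8)
  = 9501 × 1.489
W_by_gas = 14143 J.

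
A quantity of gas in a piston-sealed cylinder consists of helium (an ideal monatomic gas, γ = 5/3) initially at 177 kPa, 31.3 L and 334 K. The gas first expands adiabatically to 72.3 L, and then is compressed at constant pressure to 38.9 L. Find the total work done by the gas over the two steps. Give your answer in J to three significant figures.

Step 1 (adiabatic): W = (P₁V₁ − P₂V₂)/(γ−1) = (5540 − 3170)/0.667 = 3554 J.
After step 1: P = 43.85 kPa, V = 72.3 L, T = 191.1 K.
Step 2 (isobaric): W = PΔV = (43.85 kPa)(38.9 − 72.3 L) = -1465 J.
W_total = 3554 − 1465 = 2090 J.

W_total ≈ 2090 J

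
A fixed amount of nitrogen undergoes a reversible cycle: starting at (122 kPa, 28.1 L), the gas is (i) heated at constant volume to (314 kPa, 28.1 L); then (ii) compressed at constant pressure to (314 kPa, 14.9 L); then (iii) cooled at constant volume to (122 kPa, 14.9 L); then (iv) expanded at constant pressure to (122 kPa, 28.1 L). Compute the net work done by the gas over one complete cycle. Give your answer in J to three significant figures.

Constant-volume legs do no work.
W(ii) = (314)(14.9 − 28.1) = -4145 J; W(iv) = (122)(28.1 − 14.9) = 1610 J.
W_net = -4145 + 1610 = -2534 J (the counter-clockwise enclosed area).

W_net ≈ -2530 J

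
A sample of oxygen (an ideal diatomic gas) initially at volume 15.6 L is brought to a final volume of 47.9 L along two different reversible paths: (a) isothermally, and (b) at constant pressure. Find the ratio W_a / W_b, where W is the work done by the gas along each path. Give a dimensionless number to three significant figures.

Path (a) isothermal: W = P₁V₁ ln(V₂/V₁) → W_a/(P₁V₁) = 1.122.
Path (b) isobaric: W = P₁(V₂ − V₁) → W_b/(P₁V₁) = 2.071.
W_a / W_b = 1.122 / 2.071 = 0.5418.

W_a / W_b ≈ 0.542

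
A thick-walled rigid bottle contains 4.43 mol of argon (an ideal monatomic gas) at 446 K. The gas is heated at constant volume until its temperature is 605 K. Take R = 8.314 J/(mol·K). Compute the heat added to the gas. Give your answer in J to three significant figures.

Constant volume ⇒ W = 0, so Q = ΔU = nCᵥΔT with Cᵥ = 3R/2 = 12.47 J/(mol·K).
ΔU = (4.43)(12.47)(605 − 446) = 8784 J.

Q ≈ 8780 J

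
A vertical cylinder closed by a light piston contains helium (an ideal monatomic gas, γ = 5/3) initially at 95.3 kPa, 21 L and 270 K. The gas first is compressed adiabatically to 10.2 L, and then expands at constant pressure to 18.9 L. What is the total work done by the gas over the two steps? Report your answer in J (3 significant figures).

W_total ≈ 906 J

Step 1 (adiabatic): W = (P₁V₁ − P₂V₂)/(γ−1) = (2001 − 3239)/0.667 = -1856 J.
After step 1: P = 317.5 kPa, V = 10.2 L, T = 437 K.
Step 2 (isobaric): W = PΔV = (317.5 kPa)(18.9 − 10.2 L) = 2763 J.
W_total = -1856 + 2763 = 906.2 J.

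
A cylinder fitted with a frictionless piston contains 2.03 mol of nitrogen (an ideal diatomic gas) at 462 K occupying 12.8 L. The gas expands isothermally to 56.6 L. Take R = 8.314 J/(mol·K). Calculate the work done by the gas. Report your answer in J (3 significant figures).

Isothermal: W = nRT ln(V₂/V₁).
W = (2.03)(8.314)(462) × ln(56.6/12.8)
  = 7797 × 1.487
W_by_gas = 11591 J.

W ≈ 11600 J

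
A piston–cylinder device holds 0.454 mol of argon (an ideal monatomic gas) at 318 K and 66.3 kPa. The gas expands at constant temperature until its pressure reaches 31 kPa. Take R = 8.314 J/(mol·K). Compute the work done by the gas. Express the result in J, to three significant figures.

Isothermal process: W = nRT ln(V₂/V₁) = nRT ln(P₁/P₂).
W = (0.454)(8.314)(318) × ln(66.3/31)
  = 1200 × ln(2.139) = 1200 × 0.7602
W_by_gas = 912.5 J.

W ≈ 912 J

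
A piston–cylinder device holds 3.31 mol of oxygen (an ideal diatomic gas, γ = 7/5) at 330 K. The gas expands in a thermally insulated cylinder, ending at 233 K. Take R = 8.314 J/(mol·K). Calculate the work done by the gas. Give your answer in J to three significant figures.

W ≈ 6670 J

Adiabatic ⇒ Q = 0, so W_by = −ΔU = nCᵥ(T₁ − T₂).
Cᵥ = 5R/2 = 20.79 J/(mol·K).
W = (3.31)(20.79)(330 − 233) = 6673 J.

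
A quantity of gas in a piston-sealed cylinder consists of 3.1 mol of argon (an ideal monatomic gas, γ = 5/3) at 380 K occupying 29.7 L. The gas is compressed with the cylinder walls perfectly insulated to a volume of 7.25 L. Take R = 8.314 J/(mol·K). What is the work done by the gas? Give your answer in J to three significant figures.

W ≈ -22900 J

Adiabatic: TV^(γ−1) = const with γ = 5/3.
T₂ = T₁ (V₁/V₂)^(γ−1) = 380 × (29.7/7.25)^0.667 = 380 × 2.56 = 972.9 K.
W_by = nCᵥ(T₁ − T₂) = (3.1)(12.47)(380 − 972.9) = -22921 J.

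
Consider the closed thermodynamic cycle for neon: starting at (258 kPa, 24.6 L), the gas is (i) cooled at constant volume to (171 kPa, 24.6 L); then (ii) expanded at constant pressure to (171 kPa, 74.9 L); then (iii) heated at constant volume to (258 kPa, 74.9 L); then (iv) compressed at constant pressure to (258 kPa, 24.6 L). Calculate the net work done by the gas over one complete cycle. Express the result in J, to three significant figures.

W_net ≈ -4380 J

Constant-volume legs do no work.
W(ii) = (171)(74.9 − 24.6) = 8601 J; W(iv) = (258)(24.6 − 74.9) = -12977 J.
W_net = 8601 − 12977 = -4376 J (the counter-clockwise enclosed area).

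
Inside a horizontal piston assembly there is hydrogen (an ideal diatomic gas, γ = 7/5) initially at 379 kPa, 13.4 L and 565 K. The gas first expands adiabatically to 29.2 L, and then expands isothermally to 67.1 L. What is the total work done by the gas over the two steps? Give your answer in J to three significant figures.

Step 1 (adiabatic): W = (P₁V₁ − P₂V₂)/(γ−1) = (5079 − 3719)/0.4 = 3399 J.
After step 1: P = 127.4 kPa, V = 29.2 L, T = 413.7 K.
Step 2 (isothermal): W = P₁V₁ ln(V₂/V₁) = (3719) ln(67.1/29.2) = 3094 J.
W_total = 3399 + 3094 = 6493 J.

W_total ≈ 6490 J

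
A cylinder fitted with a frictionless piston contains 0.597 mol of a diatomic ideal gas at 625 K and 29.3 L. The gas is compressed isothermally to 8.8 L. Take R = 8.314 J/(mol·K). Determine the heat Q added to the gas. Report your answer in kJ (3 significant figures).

Isothermal ⇒ ΔU = 0, so Q = W = nRT ln(V₂/V₁).
Q = (0.597)(8.314)(625) ln(8.8/29.3) = 3102 × -1.203 = -3731 J.

Q ≈ -3.73 kJ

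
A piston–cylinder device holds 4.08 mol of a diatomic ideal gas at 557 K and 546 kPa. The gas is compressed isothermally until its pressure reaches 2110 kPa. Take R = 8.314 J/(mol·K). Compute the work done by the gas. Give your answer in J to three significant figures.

W ≈ -25500 J

Isothermal process: W = nRT ln(V₂/V₁) = nRT ln(P₁/P₂).
W = (4.08)(8.314)(557) × ln(546/2110)
  = 18894 × ln(0.2588) = 18894 × -1.352
W_by_gas = -25541 J.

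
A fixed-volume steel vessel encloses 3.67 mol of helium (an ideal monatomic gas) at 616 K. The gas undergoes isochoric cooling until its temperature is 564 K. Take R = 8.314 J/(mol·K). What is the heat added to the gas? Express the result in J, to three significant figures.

Q ≈ -2380 J

Constant volume ⇒ W = 0, so Q = ΔU = nCᵥΔT with Cᵥ = 3R/2 = 12.47 J/(mol·K).
ΔU = (3.67)(12.47)(564 − 616) = -2380 J.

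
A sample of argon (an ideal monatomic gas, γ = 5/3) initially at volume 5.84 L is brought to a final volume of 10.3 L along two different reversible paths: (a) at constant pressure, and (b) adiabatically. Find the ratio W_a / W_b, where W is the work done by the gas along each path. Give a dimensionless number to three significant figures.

W_a / W_b ≈ 1.62

Path (a) isobaric: W = P₁(V₂ − V₁) → W_a/(P₁V₁) = 0.7637.
Path (b) adiabatic: W = P₁V₁(1 − (V₁/V₂)^(γ−1))/(γ−1) → W_b/(P₁V₁) = 0.4724.
W_a / W_b = 0.7637 / 0.4724 = 1.617.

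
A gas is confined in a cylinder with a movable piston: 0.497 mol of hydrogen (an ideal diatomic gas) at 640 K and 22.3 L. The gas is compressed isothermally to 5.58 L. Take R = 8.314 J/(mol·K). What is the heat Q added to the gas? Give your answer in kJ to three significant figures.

Isothermal ⇒ ΔU = 0, so Q = W = nRT ln(V₂/V₁).
Q = (0.497)(8.314)(640) ln(5.58/22.3) = 2645 × -1.385 = -3664 J.

Q ≈ -3.66 kJ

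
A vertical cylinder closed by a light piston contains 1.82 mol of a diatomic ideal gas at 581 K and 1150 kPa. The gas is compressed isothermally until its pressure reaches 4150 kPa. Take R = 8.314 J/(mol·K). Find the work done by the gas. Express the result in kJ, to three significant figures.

W ≈ -11.3 kJ

Isothermal process: W = nRT ln(V₂/V₁) = nRT ln(P₁/P₂).
W = (1.82)(8.314)(581) × ln(1150/4150)
  = 8791 × ln(0.2771) = 8791 × -1.283
W_by_gas = -11282 J.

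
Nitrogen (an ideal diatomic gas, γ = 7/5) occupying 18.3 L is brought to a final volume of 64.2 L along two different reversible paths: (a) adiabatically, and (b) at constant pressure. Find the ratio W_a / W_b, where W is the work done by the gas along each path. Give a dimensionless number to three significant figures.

W_a / W_b ≈ 0.393

Path (a) adiabatic: W = P₁V₁(1 − (V₁/V₂)^(γ−1))/(γ−1) → W_a/(P₁V₁) = 0.9868.
Path (b) isobaric: W = P₁(V₂ − V₁) → W_b/(P₁V₁) = 2.508.
W_a / W_b = 0.9868 / 2.508 = 0.3934.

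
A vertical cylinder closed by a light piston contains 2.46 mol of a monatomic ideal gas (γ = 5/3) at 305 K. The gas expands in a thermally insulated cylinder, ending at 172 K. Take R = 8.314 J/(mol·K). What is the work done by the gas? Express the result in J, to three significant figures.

Adiabatic ⇒ Q = 0, so W_by = −ΔU = nCᵥ(T₁ − T₂).
Cᵥ = 3R/2 = 12.47 J/(mol·K).
W = (2.46)(12.47)(305 − 172) = 4080 J.

W ≈ 4080 J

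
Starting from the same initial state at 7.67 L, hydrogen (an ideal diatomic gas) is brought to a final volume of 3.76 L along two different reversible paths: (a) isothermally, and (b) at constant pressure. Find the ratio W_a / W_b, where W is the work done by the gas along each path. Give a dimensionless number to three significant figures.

Path (a) isothermal: W = P₁V₁ ln(V₂/V₁) → W_a/(P₁V₁) = -0.7129.
Path (b) isobaric: W = P₁(V₂ − V₁) → W_b/(P₁V₁) = -0.5098.
W_a / W_b = -0.7129 / -0.5098 = 1.398.

W_a / W_b ≈ 1.40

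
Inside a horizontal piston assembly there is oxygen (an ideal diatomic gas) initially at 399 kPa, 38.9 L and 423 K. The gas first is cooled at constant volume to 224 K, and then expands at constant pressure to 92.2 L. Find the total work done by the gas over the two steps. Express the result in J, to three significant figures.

Step 1 (isochoric): W = 0 (constant volume).
After step 1: P = 211.3 kPa (V unchanged).
Step 2 (isobaric): W = PΔV = (211.3 kPa)(92.2 − 38.9 L) = 11262 J.
W_total = 0 + 11262 = 11262 J.

W_total ≈ 11300 J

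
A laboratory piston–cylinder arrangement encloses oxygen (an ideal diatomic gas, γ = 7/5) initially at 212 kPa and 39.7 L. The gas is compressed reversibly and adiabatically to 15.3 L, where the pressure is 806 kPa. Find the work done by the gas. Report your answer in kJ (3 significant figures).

W ≈ -9.79 kJ

Adiabatic: W = (P₁V₁ − P₂V₂)/(γ − 1) with γ = 7/5.
P₁V₁ = 8416 J, P₂V₂ = 12332 J.
W = (8416 − 12332) / 0.4 = -9789 J.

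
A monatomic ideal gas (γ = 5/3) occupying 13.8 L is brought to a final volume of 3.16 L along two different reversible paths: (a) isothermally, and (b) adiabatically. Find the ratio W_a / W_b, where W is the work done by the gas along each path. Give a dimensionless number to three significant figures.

Path (a) isothermal: W = P₁V₁ ln(V₂/V₁) → W_a/(P₁V₁) = -1.474.
Path (b) adiabatic: W = P₁V₁(1 − (V₁/V₂)^(γ−1))/(γ−1) → W_b/(P₁V₁) = -2.508.
W_a / W_b = -1.474 / -2.508 = 0.5878.

W_a / W_b ≈ 0.588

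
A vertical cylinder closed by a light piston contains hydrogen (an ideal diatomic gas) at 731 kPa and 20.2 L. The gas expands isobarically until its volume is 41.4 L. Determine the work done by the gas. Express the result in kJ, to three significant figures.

W ≈ 15.5 kJ

Isobaric: W = P ΔV.
W = (731 kPa)(41.4 − 20.2 L) = (731)(21.2) = 15497 J.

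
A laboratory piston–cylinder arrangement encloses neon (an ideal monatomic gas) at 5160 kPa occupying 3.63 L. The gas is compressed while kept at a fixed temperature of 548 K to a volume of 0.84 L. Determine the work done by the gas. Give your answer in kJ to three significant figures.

Isothermal: W = nRT ln(V₂/V₁) = P₁V₁ ln(V₂/V₁).
P₁V₁ = (5160 kPa)(3.63 L) = 18731 J.
W = 18731 × ln(0.84/3.63) = 18731 × -1.464
W_by_gas = -27414 J.

W ≈ -27.4 kJ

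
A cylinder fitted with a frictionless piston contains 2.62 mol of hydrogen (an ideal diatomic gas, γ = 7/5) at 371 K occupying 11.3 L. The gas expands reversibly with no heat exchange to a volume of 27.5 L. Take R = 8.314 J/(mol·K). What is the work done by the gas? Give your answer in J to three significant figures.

Adiabatic: TV^(γ−1) = const with γ = 7/5.
T₂ = T₁ (V₁/V₂)^(γ−1) = 371 × (11.3/27.5)^0.4 = 371 × 0.7006 = 259.9 K.
W_by = nCᵥ(T₁ − T₂) = (2.62)(20.79)(371 − 259.9) = 6048 J.

W ≈ 6050 J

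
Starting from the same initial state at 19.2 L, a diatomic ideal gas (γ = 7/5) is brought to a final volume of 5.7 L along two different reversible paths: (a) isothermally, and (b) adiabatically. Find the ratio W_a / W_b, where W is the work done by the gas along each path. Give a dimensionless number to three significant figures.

Path (a) isothermal: W = P₁V₁ ln(V₂/V₁) → W_a/(P₁V₁) = -1.214.
Path (b) adiabatic: W = P₁V₁(1 − (V₁/V₂)^(γ−1))/(γ−1) → W_b/(P₁V₁) = -1.564.
W_a / W_b = -1.214 / -1.564 = 0.7767.

W_a / W_b ≈ 0.777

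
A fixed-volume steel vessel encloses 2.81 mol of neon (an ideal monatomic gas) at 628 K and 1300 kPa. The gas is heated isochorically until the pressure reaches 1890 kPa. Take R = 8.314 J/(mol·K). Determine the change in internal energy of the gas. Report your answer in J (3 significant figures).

ΔU ≈ 9990 J

Constant volume ⇒ W = 0, so Q = ΔU = nCᵥΔT with Cᵥ = 3R/2 = 12.47 J/(mol·K).
At constant V, T₂/T₁ = P₂/P₁ ⇒ ΔT = T₁(P₂/P₁ − 1) = 628·(1890/1300 − 1) = 285 K.
ΔU = (2.81)(12.47)(285) = 9988 J.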